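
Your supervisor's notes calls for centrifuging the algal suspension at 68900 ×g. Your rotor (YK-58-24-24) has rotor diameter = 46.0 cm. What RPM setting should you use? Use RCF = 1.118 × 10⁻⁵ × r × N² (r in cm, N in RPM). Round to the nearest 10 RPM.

≈ 16370 RPM

r = 46.0 / 2 = 23 cm
RCF = 1.118 × 10⁻⁵ × r × N²
68,900 = 1.118 × 10⁻⁵ × 23 × N²
N² = 68,900 / (25.714 × 10⁻⁵) = 267,947,422
N ≈ √267,947,422 ≈ 16,369.1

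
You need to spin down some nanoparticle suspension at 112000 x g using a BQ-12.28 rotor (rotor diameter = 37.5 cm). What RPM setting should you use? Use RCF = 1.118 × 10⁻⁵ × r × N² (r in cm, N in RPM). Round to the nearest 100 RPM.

r = 37.5 / 2 = 18.75 cm
112,000 = 1.118 × 10⁻⁵ × 18.75 × N²
N² = 112,000 / (20.9625 × 10⁻⁵) = 534,287,418
N ≈ √534,287,418 ≈ 23,114.7

≈ 23100 RPM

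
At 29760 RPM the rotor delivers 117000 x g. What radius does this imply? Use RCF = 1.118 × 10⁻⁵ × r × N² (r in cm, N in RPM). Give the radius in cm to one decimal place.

r ≈ 11.8 cm

RCF = 1.118 × 10⁻⁵ × r × N²
117000 = 1.118 × 10⁻⁵ × r × (29760)²
r = 117000 / (1.118 × 10⁻⁵ × 885,657,600) = 117000 / 9901.652 ≈ 11.816 cm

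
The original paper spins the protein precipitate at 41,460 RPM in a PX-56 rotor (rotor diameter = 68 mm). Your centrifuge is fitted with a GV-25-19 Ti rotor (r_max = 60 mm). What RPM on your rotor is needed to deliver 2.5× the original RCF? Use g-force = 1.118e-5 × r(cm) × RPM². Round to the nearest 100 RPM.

Original rotor: r = 68 mm / 2 = 34 mm = 3.4 cm
RCF_original = 1.118 × 10⁻⁵ × 3.4 × (41460)² = 1.118 × 10⁻⁵ × 3.4 × 1,718,931,600 ≈ 65,340 × g
Target RCF = 2.5 × 65,340 ≈ 163,350 × g
Your rotor: r = 60 mm = 6.0 cm
163,350 = 1.118 × 10⁻⁵ × 6 × N²
N² = 163,350 / (6.708 × 10⁻⁵) = 2,435,152,057
N ≈ √2,435,152,057 ≈ 49,347.3

≈ 49300 RPM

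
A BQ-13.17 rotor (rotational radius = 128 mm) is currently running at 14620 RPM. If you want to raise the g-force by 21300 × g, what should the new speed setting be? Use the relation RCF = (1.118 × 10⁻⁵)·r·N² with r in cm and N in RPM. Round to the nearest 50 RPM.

N₂ ≈ 19050 RPM

r = 128 mm = 12.8 cm
Current RCF = 1.118 × 10⁻⁵ × 12.8 × (14620)² = 1.118 × 10⁻⁵ × 12.8 × 213,744,400 ≈ 30,587.7 × g
Target RCF = 30,587.7 + 21,300 = 51,887.7 × g
N² = 51,887.7 / (14.3104 × 10⁻⁵) = 362,587,349
N ≈ √362,587,349 ≈ 19,041.7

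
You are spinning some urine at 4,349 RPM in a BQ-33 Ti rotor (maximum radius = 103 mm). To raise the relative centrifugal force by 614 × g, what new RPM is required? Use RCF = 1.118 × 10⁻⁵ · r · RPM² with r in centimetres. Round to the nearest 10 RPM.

N₂ ≈ 4920 RPM

r = 103 mm = 10.3 cm
Current RCF = 1.118 × 10⁻⁵ × 10.3 × (4349)² = 1.118 × 10⁻⁵ × 10.3 × 18,913,801 ≈ 2,178 × g
Target RCF = 2,178 + 614 = 2,792 × g
N² = 2,792 / (11.5154 × 10⁻⁵) = 24,245,793
N ≈ √24,245,793 ≈ 4,924.0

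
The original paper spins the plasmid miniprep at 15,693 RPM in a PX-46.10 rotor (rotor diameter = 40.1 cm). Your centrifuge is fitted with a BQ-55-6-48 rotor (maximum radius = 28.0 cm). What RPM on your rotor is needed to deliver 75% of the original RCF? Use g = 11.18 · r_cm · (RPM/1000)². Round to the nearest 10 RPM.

≈ 11500 RPM

Original rotor: r = 40.1 / 2 = 20.05 cm
RCF = 11.18 × r × (N/1000)²
RCF_original = 11.18 × 20.05 × (15.693)² = 11.18 × 20.05 × 246.270249 ≈ 55,203.7 × g
Target RCF = 0.75 × 55,203.7 ≈ 41,402.8 × g
41,402.8 = 11.18 × 28 × (N/1000)²
(N/1000)² = 41,402.8 / 313.04 = 132.2604
N = 1000 × √132.2604 ≈ 11,500.5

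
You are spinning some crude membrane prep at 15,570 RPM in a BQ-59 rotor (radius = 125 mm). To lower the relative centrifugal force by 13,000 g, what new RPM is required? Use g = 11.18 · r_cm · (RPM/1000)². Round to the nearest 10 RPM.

N₂ ≈ 12220 RPM

r = 125 mm = 12.5 cm
Current RCF = 11.18 × 12.5 × (15.57)² = 11.18 × 12.5 × 242.4249 ≈ 33,878.9 × g
Target RCF = 33,878.9 − 13,000 = 20,878.9 × g
(N/1000)² = 20,878.9 / 139.75 = 149.4018
N = 1000 × √149.4018 ≈ 12,223.0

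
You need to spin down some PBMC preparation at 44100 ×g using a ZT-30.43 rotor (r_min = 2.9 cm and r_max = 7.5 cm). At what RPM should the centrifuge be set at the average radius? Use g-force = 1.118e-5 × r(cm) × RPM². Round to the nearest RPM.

r_avg = (2.9 + 7.5) / 2 = 5.2 cm
44,100 = 1.118 × 10⁻⁵ × 5.2 × N²
N² = 44,100 / (5.8136 × 10⁻⁵) = 758,566,121
N ≈ √758,566,121 ≈ 27,542.1

27542 RPM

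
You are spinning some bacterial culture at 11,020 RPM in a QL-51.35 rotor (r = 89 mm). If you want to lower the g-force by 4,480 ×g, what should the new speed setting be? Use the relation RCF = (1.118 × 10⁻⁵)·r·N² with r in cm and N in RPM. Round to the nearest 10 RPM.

N₂ ≈ 8740 RPM

r = 89 mm = 8.9 cm
Current RCF = 1.118 × 10⁻⁵ × 8.9 × (11020)² = 1.118 × 10⁻⁵ × 8.9 × 121,440,400 ≈ 12,083.6 × g
Target RCF = 12,083.6 − 4,480 = 7,603.6 × g
N² = 7,603.6 / (9.9502 × 10⁻⁵) = 76,416,554
N ≈ √76,416,554 ≈ 8,741.7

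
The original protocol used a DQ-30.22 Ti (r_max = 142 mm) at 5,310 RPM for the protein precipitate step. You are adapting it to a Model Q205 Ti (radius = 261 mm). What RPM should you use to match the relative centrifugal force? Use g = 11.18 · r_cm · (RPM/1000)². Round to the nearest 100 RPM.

Original rotor: r = 142 mm = 14.2 cm
RCF_original = 11.18 × 14.2 × (5.31)² = 11.18 × 14.2 × 28.1961 ≈ 4,476.3 × g
Your rotor: r = 261 mm = 26.1 cm
4,476.3 = 11.18 × 26.1 × (N/1000)²
(N/1000)² = 4,476.3 / 291.798 = 15.34041
N = 1000 × √15.34041 ≈ 3,916.7

≈ 3900 RPM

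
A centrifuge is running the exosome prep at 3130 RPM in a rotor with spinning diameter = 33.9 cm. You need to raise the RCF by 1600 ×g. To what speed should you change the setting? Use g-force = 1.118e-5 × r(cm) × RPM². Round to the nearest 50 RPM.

r = 33.9 / 2 = 16.95 cm
Current RCF = 1.118 × 10⁻⁵ × 16.95 × (3130)² = 1.118 × 10⁻⁵ × 16.95 × 9,796,900 ≈ 1,856.5 × g
Target RCF = 1,856.5 + 1,600 = 3,456.5 × g
N² = 3,456.5 / (18.9501 × 10⁻⁵) = 18,240,009
N ≈ √18,240,009 ≈ 4,270.8

N₂ ≈ 4250 RPM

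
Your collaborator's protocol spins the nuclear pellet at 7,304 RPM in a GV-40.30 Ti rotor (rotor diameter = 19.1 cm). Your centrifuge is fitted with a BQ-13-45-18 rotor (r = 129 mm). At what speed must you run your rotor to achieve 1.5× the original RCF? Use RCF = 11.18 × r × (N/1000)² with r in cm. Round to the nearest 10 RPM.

Original rotor: r = 19.1 / 2 = 9.55 cm
RCF_original = 11.18 × 9.55 × (7.304)² = 11.18 × 9.55 × 53.348416 ≈ 5,696 × g
Target RCF = 1.5 × 5,696 ≈ 8,544 × g
Your rotor: r = 129 mm = 12.9 cm
8,544 = 11.18 × 12.9 × (N/1000)²
(N/1000)² = 8,544 / 144.222 = 59.242
N = 1000 × √59.242 ≈ 7,696.9

≈ 7700 RPM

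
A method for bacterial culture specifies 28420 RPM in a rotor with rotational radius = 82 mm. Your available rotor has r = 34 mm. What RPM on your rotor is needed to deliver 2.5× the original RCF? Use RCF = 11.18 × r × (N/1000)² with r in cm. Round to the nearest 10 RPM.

69780 RPM

Original rotor: r = 82 mm = 8.2 cm
RCF_original = 11.18 × 8.2 × (28.42)² = 11.18 × 8.2 × 807.6964 ≈ 74,046.4 × g
Target RCF = 2.5 × 74,046.4 ≈ 185,116 × g
Your rotor: r = 34 mm = 3.4 cm
185,116 = 11.18 × 3.4 × (N/1000)²
(N/1000)² = 185,116 / 38.012 = 4869.936
N = 1000 × √4869.936 ≈ 69,784.9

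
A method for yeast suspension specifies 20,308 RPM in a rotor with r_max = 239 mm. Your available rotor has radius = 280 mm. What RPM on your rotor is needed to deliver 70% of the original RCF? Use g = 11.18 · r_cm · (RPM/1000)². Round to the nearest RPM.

Original rotor: r = 239 mm = 23.9 cm
RCF_original = 11.18 × 23.9 × (20.308)² = 11.18 × 23.9 × 412.414864 ≈ 110,198.1 × g
Target RCF = 0.7 × 110,198.1 ≈ 77,138.7 × g
Your rotor: r = 280 mm = 28.0 cm
77,138.7 = 11.18 × 28 × (N/1000)²
(N/1000)² = 77,138.7 / 313.04 = 246.418
N = 1000 × √246.418 ≈ 15,697.7

15698 RPM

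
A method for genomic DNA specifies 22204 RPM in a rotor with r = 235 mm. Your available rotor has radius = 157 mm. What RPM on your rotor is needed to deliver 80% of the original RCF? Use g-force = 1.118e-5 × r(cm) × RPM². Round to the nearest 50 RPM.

≈ 24300 RPM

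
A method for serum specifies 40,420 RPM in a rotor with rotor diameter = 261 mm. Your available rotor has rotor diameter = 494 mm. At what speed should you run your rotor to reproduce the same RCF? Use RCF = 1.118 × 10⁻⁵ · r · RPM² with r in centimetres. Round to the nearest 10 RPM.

29380 RPM

Original rotor: r = 261 mm / 2 = 130.5 mm = 13.05 cm
RCF_original = 1.118 × 10⁻⁵ × 13.05 × (40420)² = 1.118 × 10⁻⁵ × 13.05 × 1,633,776,400 ≈ 238,366.3 × g
Your rotor: r = 494 mm / 2 = 247 mm = 24.7 cm
238,366.3 = 1.118 × 10⁻⁵ × 24.7 × N²
N² = 238,366.3 / (27.6146 × 10⁻⁵) = 863,189,400
N ≈ √863,189,400 ≈ 29,380.1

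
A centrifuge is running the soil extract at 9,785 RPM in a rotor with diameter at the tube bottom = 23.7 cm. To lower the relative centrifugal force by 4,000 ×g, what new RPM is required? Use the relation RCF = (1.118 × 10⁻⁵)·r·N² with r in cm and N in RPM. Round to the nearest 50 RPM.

N₂ ≈ 8100 RPM

r = 23.7 / 2 = 11.85 cm
Current RCF = 1.118 × 10⁻⁵ × 11.85 × (9785)² = 1.118 × 10⁻⁵ × 11.85 × 95,746,225 ≈ 12,684.7 × g
Target RCF = 12,684.7 − 4,000 = 8,684.7 × g
N² = 8,684.7 / (13.2483 × 10⁻⁵) = 65,553,316
N ≈ √65,553,316 ≈ 8,096.5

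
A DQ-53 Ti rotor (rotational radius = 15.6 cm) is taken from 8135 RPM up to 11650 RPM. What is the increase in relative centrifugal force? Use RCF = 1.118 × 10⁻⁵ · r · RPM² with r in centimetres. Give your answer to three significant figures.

RCF₁ = 1.118 × 10⁻⁵ × 15.6 × (8135)² = 1.118 × 10⁻⁵ × 15.6 × 66,178,225 ≈ 11,542 × g
RCF₂ = 1.118 × 10⁻⁵ × 15.6 × (11650)² = 1.118 × 10⁻⁵ × 15.6 × 135,722,500 ≈ 23,671.1 × g
Increase = 23,671.1 − 11,542 = 12,129.1

≈ 12100 ×g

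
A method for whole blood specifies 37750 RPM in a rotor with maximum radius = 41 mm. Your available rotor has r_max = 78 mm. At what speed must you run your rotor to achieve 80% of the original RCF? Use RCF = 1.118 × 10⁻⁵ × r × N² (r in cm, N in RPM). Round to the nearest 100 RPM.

Original rotor: r = 41 mm = 4.1 cm
RCF = 1.118 × 10⁻⁵ × r × N²
RCF_original = 1.118 × 10⁻⁵ × 4.1 × (37750)² = 1.118 × 10⁻⁵ × 4.1 × 1,425,062,500 ≈ 65,322 × g
Target RCF = 0.8 × 65,322 ≈ 52,257.6 × g
Your rotor: r = 78 mm = 7.8 cm
52,257.6 = 1.118 × 10⁻⁵ × 7.8 × N²
N² = 52,257.6 / (8.7204 × 10⁻⁵) = 599,256,915
N ≈ √599,256,915 ≈ 24,479.7

≈ 24500 RPM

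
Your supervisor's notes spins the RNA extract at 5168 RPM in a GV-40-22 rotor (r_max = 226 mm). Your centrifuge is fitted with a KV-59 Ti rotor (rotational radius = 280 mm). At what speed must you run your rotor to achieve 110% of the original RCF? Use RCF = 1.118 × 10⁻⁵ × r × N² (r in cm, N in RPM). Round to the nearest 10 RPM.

Original rotor: r = 226 mm = 22.6 cm
RCF_original = 1.118 × 10⁻⁵ × 22.6 × (5168)² = 1.118 × 10⁻⁵ × 22.6 × 26,708,224 ≈ 6,748.3 × g
Target RCF = 1.1 × 6,748.3 ≈ 7,423.1 × g
Your rotor: r = 280 mm = 28.0 cm
7,423.1 = 1.118 × 10⁻⁵ × 28 × N²
N² = 7,423.1 / (31.304 × 10⁻⁵) = 23,712,944
N ≈ √23,712,944 ≈ 4,869.6

4870 RPM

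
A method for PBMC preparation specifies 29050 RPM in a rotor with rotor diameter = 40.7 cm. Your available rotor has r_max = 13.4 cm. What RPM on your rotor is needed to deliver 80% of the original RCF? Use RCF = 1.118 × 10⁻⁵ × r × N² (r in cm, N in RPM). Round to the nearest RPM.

32020 RPM

Original rotor: r = 40.7 / 2 = 20.35 cm
RCF_original = 1.118 × 10⁻⁵ × 20.35 × (29050)² = 1.118 × 10⁻⁵ × 20.35 × 843,902,500 ≈ 191,998.8 × g
Target RCF = 0.8 × 191,998.8 ≈ 153,599 × g
153,599 = 1.118 × 10⁻⁵ × 13.4 × N²
N² = 153,599 / (14.9812 × 10⁻⁵) = 1,025,278,349
N ≈ √1,025,278,349 ≈ 32,020.0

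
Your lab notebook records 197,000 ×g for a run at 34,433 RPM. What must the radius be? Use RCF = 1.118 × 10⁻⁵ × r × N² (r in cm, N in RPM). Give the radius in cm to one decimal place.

RCF = 1.118 × 10⁻⁵ × r × N²
197000 = 1.118 × 10⁻⁵ × r × (34433)²
r = 197000 / (1.118 × 10⁻⁵ × 1,185,631,489) = 197000 / 13255.36 ≈ 14.862 cm

r ≈ 14.9 cm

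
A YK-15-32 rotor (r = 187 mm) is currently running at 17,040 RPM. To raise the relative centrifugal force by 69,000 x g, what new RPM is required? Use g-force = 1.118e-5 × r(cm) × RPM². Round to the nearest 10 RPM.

r = 187 mm = 18.7 cm
Current RCF = 1.118 × 10⁻⁵ × 18.7 × (17040)² = 1.118 × 10⁻⁵ × 18.7 × 290,361,600 ≈ 60,704.7 × g
Target RCF = 60,704.7 + 69,000 = 129,704.7 × g
N² = 129,704.7 / (20.9066 × 10⁻⁵) = 620,400,735
N ≈ √620,400,735 ≈ 24,907.8

N₂ ≈ 24910 RPM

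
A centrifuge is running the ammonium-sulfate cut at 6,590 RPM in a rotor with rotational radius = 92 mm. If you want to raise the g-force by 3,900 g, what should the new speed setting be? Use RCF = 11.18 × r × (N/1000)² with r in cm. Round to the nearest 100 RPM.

r = 92 mm = 9.2 cm
Current RCF = 11.18 × 9.2 × (6.59)² = 11.18 × 9.2 × 43.4281 ≈ 4,466.8 × g
Target RCF = 4,466.8 + 3,900 = 8,366.8 × g
(N/1000)² = 8,366.8 / 102.856 = 81.34479
N = 1000 × √81.34479 ≈ 9,019.1

≈ 9000 RPM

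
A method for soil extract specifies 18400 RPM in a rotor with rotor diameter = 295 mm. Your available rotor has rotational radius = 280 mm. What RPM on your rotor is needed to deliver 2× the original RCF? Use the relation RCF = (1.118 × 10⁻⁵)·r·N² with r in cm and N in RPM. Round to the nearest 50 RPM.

18900 RPM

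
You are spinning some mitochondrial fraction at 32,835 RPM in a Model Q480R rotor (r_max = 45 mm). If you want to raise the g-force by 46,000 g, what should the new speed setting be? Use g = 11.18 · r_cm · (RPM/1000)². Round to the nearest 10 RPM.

r = 45 mm = 4.5 cm
Current RCF = 11.18 × 4.5 × (32.835)² = 11.18 × 4.5 × 1,078.137225 ≈ 54,241.1 × g
Target RCF = 54,241.1 + 46,000 = 100,241.1 × g
(N/1000)² = 100,241.1 / 50.31 = 1992.469
N = 1000 × √1992.469 ≈ 44,637.1

N₂ ≈ 44640 RPM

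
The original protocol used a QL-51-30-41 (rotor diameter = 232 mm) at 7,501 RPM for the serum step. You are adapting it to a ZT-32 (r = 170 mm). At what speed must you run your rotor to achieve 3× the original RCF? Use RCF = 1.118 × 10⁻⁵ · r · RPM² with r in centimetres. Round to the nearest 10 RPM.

Original rotor: r = 232 mm / 2 = 116 mm = 11.6 cm
RCF_original = 1.118 × 10⁻⁵ × 11.6 × (7501)² = 1.118 × 10⁻⁵ × 11.6 × 56,265,001 ≈ 7,296.9 × g
Target RCF = 3 × 7,296.9 ≈ 21,890.7 × g
Your rotor: r = 170 mm = 17.0 cm
21,890.7 = 1.118 × 10⁻⁵ × 17 × N²
N² = 21,890.7 / (19.006 × 10⁻⁵) = 115,177,839
N ≈ √115,177,839 ≈ 10,732.1

10730 RPM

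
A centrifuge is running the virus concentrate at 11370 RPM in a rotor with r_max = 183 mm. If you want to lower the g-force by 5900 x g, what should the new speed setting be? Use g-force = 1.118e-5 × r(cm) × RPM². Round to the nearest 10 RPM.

r = 183 mm = 18.3 cm
Current RCF = 1.118 × 10⁻⁵ × 18.3 × (11370)² = 1.118 × 10⁻⁵ × 18.3 × 129,276,900 ≈ 26,449.3 × g
Target RCF = 26,449.3 − 5,900 = 20,549.3 × g
N² = 20,549.3 / (20.4594 × 10⁻⁵) = 100,439,407
N ≈ √100,439,407 ≈ 10,021.9

≈ 10020 RPM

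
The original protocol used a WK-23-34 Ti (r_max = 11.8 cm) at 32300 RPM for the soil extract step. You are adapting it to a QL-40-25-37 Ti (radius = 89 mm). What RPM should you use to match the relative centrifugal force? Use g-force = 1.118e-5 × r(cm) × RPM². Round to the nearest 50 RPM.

37200 RPM

RCF_original = 1.118 × 10⁻⁵ × 11.8 × (32300)² = 1.118 × 10⁻⁵ × 11.8 × 1,043,290,000 ≈ 137,635 × g
Your rotor: r = 89 mm = 8.9 cm
137,635 = 1.118 × 10⁻⁵ × 8.9 × N²
N² = 137,635 / (9.9502 × 10⁻⁵) = 1,383,238,528
N ≈ √1,383,238,528 ≈ 37,191.9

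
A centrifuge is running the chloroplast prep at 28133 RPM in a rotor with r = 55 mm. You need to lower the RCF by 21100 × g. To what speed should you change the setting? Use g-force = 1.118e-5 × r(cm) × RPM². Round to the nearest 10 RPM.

≈ 21170 RPM

r = 55 mm = 5.5 cm
Current RCF = 1.118 × 10⁻⁵ × 5.5 × (28133)² = 1.118 × 10⁻⁵ × 5.5 × 791,465,689 ≈ 48,667.2 × g
Target RCF = 48,667.2 − 21,100 = 27,567.2 × g
N² = 27,567.2 / (6.149 × 10⁻⁵) = 448,320,052
N ≈ √448,320,052 ≈ 21,173.6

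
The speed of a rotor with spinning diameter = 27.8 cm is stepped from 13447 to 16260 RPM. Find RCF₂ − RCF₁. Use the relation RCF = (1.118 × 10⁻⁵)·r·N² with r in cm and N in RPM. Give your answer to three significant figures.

≈ 13000 g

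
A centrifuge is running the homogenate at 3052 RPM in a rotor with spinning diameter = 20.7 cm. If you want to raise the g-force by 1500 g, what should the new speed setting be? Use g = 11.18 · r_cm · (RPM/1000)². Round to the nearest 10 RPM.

r = 20.7 / 2 = 10.35 cm
Current RCF = 11.18 × 10.35 × (3.052)² = 11.18 × 10.35 × 9.314704 ≈ 1,077.8 × g
Target RCF = 1,077.8 + 1,500 = 2,577.8 × g
(N/1000)² = 2,577.8 / 115.713 = 22.27753
N = 1000 × √22.27753 ≈ 4,719.9

4720 RPM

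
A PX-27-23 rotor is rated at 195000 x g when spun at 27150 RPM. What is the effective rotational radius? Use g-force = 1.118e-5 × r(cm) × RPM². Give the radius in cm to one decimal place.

23.7 cm

195000 = 1.118 × 10⁻⁵ × r × (27150)²
r = 195000 / (1.118 × 10⁻⁵ × 737,122,500) = 195000 / 8241.03 ≈ 23.662 cm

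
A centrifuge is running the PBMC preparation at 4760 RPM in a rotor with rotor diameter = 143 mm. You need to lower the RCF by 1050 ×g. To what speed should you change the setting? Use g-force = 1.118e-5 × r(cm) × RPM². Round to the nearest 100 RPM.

3100 RPM

r = 143 mm / 2 = 71.5 mm = 7.15 cm
Current RCF = 1.118 × 10⁻⁵ × 7.15 × (4760)² = 1.118 × 10⁻⁵ × 7.15 × 22,657,600 ≈ 1,811.2 × g
Target RCF = 1,811.2 − 1,050 = 761.2 × g
N² = 761.2 / (7.9937 × 10⁻⁵) = 9,522,499
N ≈ √9,522,499 ≈ 3,085.9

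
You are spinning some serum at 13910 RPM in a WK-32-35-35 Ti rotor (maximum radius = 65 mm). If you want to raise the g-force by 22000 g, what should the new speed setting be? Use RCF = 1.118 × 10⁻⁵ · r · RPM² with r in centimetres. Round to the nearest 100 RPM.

≈ 22300 RPM

r = 65 mm = 6.5 cm
Current RCF = 1.118 × 10⁻⁵ × 6.5 × (13910)² = 1.118 × 10⁻⁵ × 6.5 × 193,488,100 ≈ 14,060.8 × g
Target RCF = 14,060.8 + 22,000 = 36,060.8 × g
N² = 36,060.8 / (7.267 × 10⁻⁵) = 496,226,779
N ≈ √496,226,779 ≈ 22,276.1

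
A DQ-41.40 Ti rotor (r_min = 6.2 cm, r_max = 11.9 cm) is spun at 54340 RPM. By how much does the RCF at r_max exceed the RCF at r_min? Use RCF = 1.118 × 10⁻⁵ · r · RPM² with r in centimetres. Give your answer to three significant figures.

RCF_max = 1.118 × 10⁻⁵ × 11.9 × (54340)² = 1.118 × 10⁻⁵ × 11.9 × 2,952,835,600 ≈ 392,851.2 × g
RCF_min = 1.118 × 10⁻⁵ × 6.2 × (54340)² = 1.118 × 10⁻⁵ × 6.2 × 2,952,835,600 ≈ 204,678.8 × g
ΔRCF = 392,851.2 − 204,678.8 = 188,172.4

188000 x g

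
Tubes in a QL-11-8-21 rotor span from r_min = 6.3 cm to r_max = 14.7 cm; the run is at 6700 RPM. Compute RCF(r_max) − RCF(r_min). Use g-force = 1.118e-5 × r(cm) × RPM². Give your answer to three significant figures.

ΔRCF ≈ 4220 ×g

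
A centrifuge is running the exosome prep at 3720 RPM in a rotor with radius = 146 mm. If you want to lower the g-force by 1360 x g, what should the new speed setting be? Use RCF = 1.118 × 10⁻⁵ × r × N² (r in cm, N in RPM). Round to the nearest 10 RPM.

N₂ ≈ 2350 RPM

r = 146 mm = 14.6 cm
Current RCF = 1.118 × 10⁻⁵ × 14.6 × (3720)² = 1.118 × 10⁻⁵ × 14.6 × 13,838,400 ≈ 2,258.8 × g
Target RCF = 2,258.8 − 1,360 = 898.8 × g
N² = 898.8 / (16.3228 × 10⁻⁵) = 5,506,408
N ≈ √5,506,408 ≈ 2,346.6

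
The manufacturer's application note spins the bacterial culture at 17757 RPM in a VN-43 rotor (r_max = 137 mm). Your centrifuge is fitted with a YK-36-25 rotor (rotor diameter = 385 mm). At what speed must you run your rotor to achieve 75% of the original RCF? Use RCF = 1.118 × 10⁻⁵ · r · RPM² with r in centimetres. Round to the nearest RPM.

Original rotor: r = 137 mm = 13.7 cm
RCF_original = 1.118 × 10⁻⁵ × 13.7 × (17757)² = 1.118 × 10⁻⁵ × 13.7 × 315,311,049 ≈ 48,294.9 × g
Target RCF = 0.75 × 48,294.9 ≈ 36,221.2 × g
Your rotor: r = 385 mm / 2 = 192.5 mm = 19.25 cm
36,221.2 = 1.118 × 10⁻⁵ × 19.25 × N²
N² = 36,221.2 / (21.5215 × 10⁻⁵) = 168,302,395
N ≈ √168,302,395 ≈ 12,973.1

≈ 12973 RPM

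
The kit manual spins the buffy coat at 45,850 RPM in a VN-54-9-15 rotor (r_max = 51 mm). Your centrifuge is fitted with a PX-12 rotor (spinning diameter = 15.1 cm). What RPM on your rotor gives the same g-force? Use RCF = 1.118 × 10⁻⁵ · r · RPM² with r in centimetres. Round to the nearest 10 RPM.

≈ 37680 RPM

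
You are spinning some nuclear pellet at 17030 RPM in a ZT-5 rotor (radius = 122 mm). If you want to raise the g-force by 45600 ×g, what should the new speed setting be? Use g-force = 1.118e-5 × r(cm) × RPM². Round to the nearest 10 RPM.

r = 122 mm = 12.2 cm
Current RCF = 1.118 × 10⁻⁵ × 12.2 × (17030)² = 1.118 × 10⁻⁵ × 12.2 × 290,020,900 ≈ 39,557.7 × g
Target RCF = 39,557.7 + 45,600 = 85,157.7 × g
N² = 85,157.7 / (13.6396 × 10⁻⁵) = 624,341,623
N ≈ √624,341,623 ≈ 24,986.8

N₂ ≈ 24990 RPM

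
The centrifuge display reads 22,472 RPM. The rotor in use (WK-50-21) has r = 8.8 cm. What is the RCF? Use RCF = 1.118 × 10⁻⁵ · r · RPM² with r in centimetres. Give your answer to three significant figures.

RCF = 1.118 × 10⁻⁵ × 8.8 × (22472)² = 1.118 × 10⁻⁵ × 8.8 × 504,990,784 ≈ 49,683 × g

49700 x g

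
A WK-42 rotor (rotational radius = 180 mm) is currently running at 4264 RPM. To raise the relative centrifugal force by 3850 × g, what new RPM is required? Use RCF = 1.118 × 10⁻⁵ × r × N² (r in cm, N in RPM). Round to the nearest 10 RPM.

≈ 6110 RPM

r = 180 mm = 18.0 cm
Current RCF = 1.118 × 10⁻⁵ × 18 × (4264)² = 1.118 × 10⁻⁵ × 18 × 18,181,696 ≈ 3,658.9 × g
Target RCF = 3,658.9 + 3,850 = 7,508.9 × g
N² = 7,508.9 / (20.124 × 10⁻⁵) = 37,313,158
N ≈ √37,313,158 ≈ 6,108.4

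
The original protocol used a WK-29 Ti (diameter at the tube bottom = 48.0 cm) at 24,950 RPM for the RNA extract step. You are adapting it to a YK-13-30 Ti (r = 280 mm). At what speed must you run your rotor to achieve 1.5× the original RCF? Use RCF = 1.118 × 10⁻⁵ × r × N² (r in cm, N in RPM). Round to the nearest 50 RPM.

28300 RPM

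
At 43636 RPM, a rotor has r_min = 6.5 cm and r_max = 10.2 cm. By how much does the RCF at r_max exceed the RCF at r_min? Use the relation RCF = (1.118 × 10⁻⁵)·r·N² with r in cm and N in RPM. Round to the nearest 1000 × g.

ΔRCF = 1.118 × 10⁻⁵ × (r_max − r_min) × N² = 1.118 × 10⁻⁵ × 3.7 × 1,904,100,496 ≈ 78,765

ΔRCF ≈ 79000 × g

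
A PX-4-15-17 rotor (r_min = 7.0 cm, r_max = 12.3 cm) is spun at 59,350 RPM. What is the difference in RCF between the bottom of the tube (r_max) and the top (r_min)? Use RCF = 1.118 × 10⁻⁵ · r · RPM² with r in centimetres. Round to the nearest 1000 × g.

ΔRCF ≈ 209000 ×g

RCF_max = 1.118 × 10⁻⁵ × 12.3 × (59350)² = 1.118 × 10⁻⁵ × 12.3 × 3,522,422,500 ≈ 484,382.4 × g
RCF_min = 1.118 × 10⁻⁵ × 7 × (59350)² = 1.118 × 10⁻⁵ × 7 × 3,522,422,500 ≈ 275,664.8 × g
ΔRCF = 484,382.4 − 275,664.8 = 208,717.6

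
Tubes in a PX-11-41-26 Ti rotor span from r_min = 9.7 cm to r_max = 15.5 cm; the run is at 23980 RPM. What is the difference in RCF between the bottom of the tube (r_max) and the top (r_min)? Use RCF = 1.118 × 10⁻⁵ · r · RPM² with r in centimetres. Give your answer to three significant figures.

37300 g

RCF_max = 1.118 × 10⁻⁵ × 15.5 × (23980)² = 1.118 × 10⁻⁵ × 15.5 × 575,040,400 ≈ 99,648.8 × g
RCF_min = 1.118 × 10⁻⁵ × 9.7 × (23980)² = 1.118 × 10⁻⁵ × 9.7 × 575,040,400 ≈ 62,360.8 × g
ΔRCF = 99,648.8 − 62,360.8 = 37,288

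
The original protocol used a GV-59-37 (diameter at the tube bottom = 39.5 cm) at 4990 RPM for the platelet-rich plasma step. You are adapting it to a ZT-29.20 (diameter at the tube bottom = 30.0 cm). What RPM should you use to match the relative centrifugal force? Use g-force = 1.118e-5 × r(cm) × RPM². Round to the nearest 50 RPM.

Original rotor: r = 39.5 / 2 = 19.75 cm
RCF_original = 1.118 × 10⁻⁵ × 19.75 × (4990)² = 1.118 × 10⁻⁵ × 19.75 × 24,900,100 ≈ 5,498.1 × g
Your rotor: r = 30.0 / 2 = 15 cm
5,498.1 = 1.118 × 10⁻⁵ × 15 × N²
N² = 5,498.1 / (16.77 × 10⁻⁵) = 32,785,331
N ≈ √32,785,331 ≈ 5,725.8

5750 RPM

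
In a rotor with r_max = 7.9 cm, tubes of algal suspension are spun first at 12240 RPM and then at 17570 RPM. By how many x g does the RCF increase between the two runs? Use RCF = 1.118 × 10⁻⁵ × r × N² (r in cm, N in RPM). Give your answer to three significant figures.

≈ 14000 x g

RCF₁ = 1.118 × 10⁻⁵ × 7.9 × (12240)² = 1.118 × 10⁻⁵ × 7.9 × 149,817,600 ≈ 13,232.2 × g
RCF₂ = 1.118 × 10⁻⁵ × 7.9 × (17570)² = 1.118 × 10⁻⁵ × 7.9 × 308,704,900 ≈ 27,265.4 × g
Increase = 27,265.4 − 13,232.2 = 14,033.2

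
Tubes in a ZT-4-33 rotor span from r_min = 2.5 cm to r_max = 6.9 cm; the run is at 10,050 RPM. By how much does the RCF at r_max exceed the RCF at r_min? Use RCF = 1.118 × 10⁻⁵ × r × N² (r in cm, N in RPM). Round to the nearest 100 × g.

RCF_max = 1.118 × 10⁻⁵ × 6.9 × (10050)² = 1.118 × 10⁻⁵ × 6.9 × 101,002,500 ≈ 7,791.5 × g
RCF_min = 1.118 × 10⁻⁵ × 2.5 × (10050)² = 1.118 × 10⁻⁵ × 2.5 × 101,002,500 ≈ 2,823 × g
ΔRCF = 7,791.5 − 2,823 = 4,968.5

5000 g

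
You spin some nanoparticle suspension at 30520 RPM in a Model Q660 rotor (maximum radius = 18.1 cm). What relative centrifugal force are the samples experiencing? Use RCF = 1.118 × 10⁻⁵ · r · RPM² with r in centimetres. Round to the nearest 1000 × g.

188000 x g

RCF = 1.118 × 10⁻⁵ × 18.1 × (30520)² = 1.118 × 10⁻⁵ × 18.1 × 931,470,400 ≈ 188,490.5 × g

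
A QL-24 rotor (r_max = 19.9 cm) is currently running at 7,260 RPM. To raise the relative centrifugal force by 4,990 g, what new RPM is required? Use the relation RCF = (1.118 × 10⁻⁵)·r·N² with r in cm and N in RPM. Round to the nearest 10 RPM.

N₂ ≈ 8670 RPM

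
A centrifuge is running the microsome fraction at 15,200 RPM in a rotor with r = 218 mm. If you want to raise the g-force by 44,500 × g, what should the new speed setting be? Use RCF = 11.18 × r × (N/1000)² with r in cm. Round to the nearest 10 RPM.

≈ 20340 RPM

r = 218 mm = 21.8 cm
Current RCF = 11.18 × 21.8 × (15.2)² = 11.18 × 21.8 × 231.04 ≈ 56,310 × g
Target RCF = 56,310 + 44,500 = 100,810 × g
(N/1000)² = 100,810 / 243.724 = 413.6236
N = 1000 × √413.6236 ≈ 20,337.7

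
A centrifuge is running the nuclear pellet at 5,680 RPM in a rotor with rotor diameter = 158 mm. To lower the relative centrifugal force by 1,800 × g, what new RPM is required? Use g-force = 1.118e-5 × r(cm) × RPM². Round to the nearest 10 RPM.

r = 158 mm / 2 = 79 mm = 7.9 cm
Current RCF = 1.118 × 10⁻⁵ × 7.9 × (5680)² = 1.118 × 10⁻⁵ × 7.9 × 32,262,400 ≈ 2,849.5 × g
Target RCF = 2,849.5 − 1,800 = 1,049.5 × g
N² = 1,049.5 / (8.8322 × 10⁻⁵) = 11,882,657
N ≈ √11,882,657 ≈ 3,447.1

N₂ ≈ 3450 RPM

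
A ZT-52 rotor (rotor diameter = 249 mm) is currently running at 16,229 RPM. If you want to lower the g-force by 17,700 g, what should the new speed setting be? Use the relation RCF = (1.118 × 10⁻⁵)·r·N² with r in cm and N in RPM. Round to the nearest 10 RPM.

r = 249 mm / 2 = 124.5 mm = 12.45 cm
Current RCF = 1.118 × 10⁻⁵ × 12.45 × (16229)² = 1.118 × 10⁻⁵ × 12.45 × 263,380,441 ≈ 36,660.2 × g
Target RCF = 36,660.2 − 17,700 = 18,960.2 × g
N² = 18,960.2 / (13.9191 × 10⁻⁵) = 136,217,140
N ≈ √136,217,140 ≈ 11,671.2

N₂ ≈ 11670 RPM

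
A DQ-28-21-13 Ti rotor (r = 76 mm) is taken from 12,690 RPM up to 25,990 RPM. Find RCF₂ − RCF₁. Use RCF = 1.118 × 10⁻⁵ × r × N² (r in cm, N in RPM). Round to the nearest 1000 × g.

≈ 44000 ×g

r = 76 mm = 7.6 cm
RCF₁ = 1.118 × 10⁻⁵ × 7.6 × (12690)² = 1.118 × 10⁻⁵ × 7.6 × 161,036,100 ≈ 13,682.9 × g
RCF₂ = 1.118 × 10⁻⁵ × 7.6 × (25990)² = 1.118 × 10⁻⁵ × 7.6 × 675,480,100 ≈ 57,394.2 × g
Increase = 57,394.2 − 13,682.9 = 43,711.3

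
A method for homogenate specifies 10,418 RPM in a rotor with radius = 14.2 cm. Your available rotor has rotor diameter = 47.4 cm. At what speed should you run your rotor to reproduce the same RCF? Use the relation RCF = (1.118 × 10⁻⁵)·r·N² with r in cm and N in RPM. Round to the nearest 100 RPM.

RCF_original = 1.118 × 10⁻⁵ × 14.2 × (10418)² = 1.118 × 10⁻⁵ × 14.2 × 108,534,724 ≈ 17,230.5 × g
Your rotor: r = 47.4 / 2 = 23.7 cm
17,230.5 = 1.118 × 10⁻⁵ × 23.7 × N²
N² = 17,230.5 / (26.4966 × 10⁻⁵) = 65,029,098
N ≈ √65,029,098 ≈ 8,064.1

≈ 8100 RPM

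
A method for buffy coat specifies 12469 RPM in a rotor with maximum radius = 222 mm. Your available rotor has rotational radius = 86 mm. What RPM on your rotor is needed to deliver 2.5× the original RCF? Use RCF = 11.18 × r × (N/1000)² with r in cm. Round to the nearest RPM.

31676 RPM

Original rotor: r = 222 mm = 22.2 cm
RCF = 11.18 × r × (N/1000)²
RCF_original = 11.18 × 22.2 × (12.469)² = 11.18 × 22.2 × 155.475961 ≈ 38,588.5 × g
Target RCF = 2.5 × 38,588.5 ≈ 96,471.2 × g
Your rotor: r = 86 mm = 8.6 cm
96,471.2 = 11.18 × 8.6 × (N/1000)²
(N/1000)² = 96,471.2 / 96.148 = 1003.361
N = 1000 × √1003.361 ≈ 31,675.9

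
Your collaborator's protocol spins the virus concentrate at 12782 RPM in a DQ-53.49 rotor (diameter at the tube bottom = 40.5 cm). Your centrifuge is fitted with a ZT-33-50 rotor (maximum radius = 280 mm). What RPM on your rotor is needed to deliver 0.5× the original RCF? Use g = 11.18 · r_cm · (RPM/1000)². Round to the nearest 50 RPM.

7700 RPM

Original rotor: r = 40.5 / 2 = 20.25 cm
RCF = 11.18 × r × (N/1000)²
RCF_original = 11.18 × 20.25 × (12.782)² = 11.18 × 20.25 × 163.379524 ≈ 36,988.3 × g
Target RCF = 0.5 × 36,988.3 ≈ 18,494.2 × g
Your rotor: r = 280 mm = 28.0 cm
18,494.2 = 11.18 × 28 × (N/1000)²
(N/1000)² = 18,494.2 / 313.04 = 59.07935
N = 1000 × √59.07935 ≈ 7,686.3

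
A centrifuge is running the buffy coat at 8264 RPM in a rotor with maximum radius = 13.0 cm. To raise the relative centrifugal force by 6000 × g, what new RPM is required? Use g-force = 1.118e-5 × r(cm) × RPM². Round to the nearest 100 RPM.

N₂ ≈ 10500 RPM

Current RCF = 1.118 × 10⁻⁵ × 13 × (8264)² = 1.118 × 10⁻⁵ × 13 × 68,293,696 ≈ 9,925.8 × g
Target RCF = 9,925.8 + 6,000 = 15,925.8 × g
N² = 15,925.8 / (14.534 × 10⁻⁵) = 109,576,166
N ≈ √109,576,166 ≈ 10,467.9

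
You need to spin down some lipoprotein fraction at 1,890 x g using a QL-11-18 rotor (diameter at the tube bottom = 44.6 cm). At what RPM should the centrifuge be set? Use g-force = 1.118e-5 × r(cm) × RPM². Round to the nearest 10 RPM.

r = 44.6 / 2 = 22.3 cm
1,890 = 1.118 × 10⁻⁵ × 22.3 × N²
N² = 1,890 / (24.9314 × 10⁻⁵) = 7,580,802
N ≈ √7,580,802 ≈ 2,753.3

≈ 2750 RPM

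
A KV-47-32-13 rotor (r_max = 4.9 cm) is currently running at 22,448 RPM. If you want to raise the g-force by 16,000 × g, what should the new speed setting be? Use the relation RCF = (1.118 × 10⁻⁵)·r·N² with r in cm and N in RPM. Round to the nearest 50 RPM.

≈ 28200 RPM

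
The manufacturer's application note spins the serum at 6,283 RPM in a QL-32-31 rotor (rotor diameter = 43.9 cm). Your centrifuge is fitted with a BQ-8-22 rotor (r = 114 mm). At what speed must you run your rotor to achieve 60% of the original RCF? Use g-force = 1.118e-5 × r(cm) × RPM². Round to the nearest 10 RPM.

Original rotor: r = 43.9 / 2 = 21.95 cm
RCF_original = 1.118 × 10⁻⁵ × 21.95 × (6283)² = 1.118 × 10⁻⁵ × 21.95 × 39,476,089 ≈ 9,687.5 × g
Target RCF = 0.6 × 9,687.5 ≈ 5,812.5 × g
Your rotor: r = 114 mm = 11.4 cm
5,812.5 = 1.118 × 10⁻⁵ × 11.4 × N²
N² = 5,812.5 / (12.7452 × 10⁻⁵) = 45,605,404
N ≈ √45,605,404 ≈ 6,753.2

6750 RPM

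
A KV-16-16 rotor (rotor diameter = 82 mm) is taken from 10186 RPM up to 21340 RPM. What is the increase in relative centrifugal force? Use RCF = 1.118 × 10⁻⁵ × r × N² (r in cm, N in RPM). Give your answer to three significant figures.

r = 82 mm / 2 = 41 mm = 4.1 cm
RCF₁ = 1.118 × 10⁻⁵ × 4.1 × (10186)² = 1.118 × 10⁻⁵ × 4.1 × 103,754,596 ≈ 4,755.9 × g
RCF₂ = 1.118 × 10⁻⁵ × 4.1 × (21340)² = 1.118 × 10⁻⁵ × 4.1 × 455,395,600 ≈ 20,874.4 × g
Increase = 20,874.4 − 4,755.9 = 16,118.5

16100 × g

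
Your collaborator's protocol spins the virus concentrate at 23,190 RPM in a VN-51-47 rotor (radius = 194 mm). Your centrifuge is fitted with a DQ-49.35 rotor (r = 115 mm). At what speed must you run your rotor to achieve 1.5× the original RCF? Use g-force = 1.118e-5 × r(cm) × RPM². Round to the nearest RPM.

≈ 36889 RPM

Original rotor: r = 194 mm = 19.4 cm
RCF_original = 1.118 × 10⁻⁵ × 19.4 × (23190)² = 1.118 × 10⁻⁵ × 19.4 × 537,776,100 ≈ 116,639.3 × g
Target RCF = 1.5 × 116,639.3 ≈ 174,959 × g
Your rotor: r = 115 mm = 11.5 cm
174,959 = 1.118 × 10⁻⁵ × 11.5 × N²
N² = 174,959 / (12.857 × 10⁻⁵) = 1,360,807,342
N ≈ √1,360,807,342 ≈ 36,889.1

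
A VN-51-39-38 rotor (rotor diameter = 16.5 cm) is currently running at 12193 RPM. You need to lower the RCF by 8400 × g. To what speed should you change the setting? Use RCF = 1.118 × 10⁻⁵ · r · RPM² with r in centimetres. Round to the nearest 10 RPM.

≈ 7590 RPM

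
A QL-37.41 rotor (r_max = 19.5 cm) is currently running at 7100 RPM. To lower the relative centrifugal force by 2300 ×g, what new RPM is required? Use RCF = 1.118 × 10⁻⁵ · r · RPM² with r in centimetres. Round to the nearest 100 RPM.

Current RCF = 1.118 × 10⁻⁵ × 19.5 × (7100)² = 1.118 × 10⁻⁵ × 19.5 × 50,410,000 ≈ 10,989.9 × g
Target RCF = 10,989.9 − 2,300 = 8,689.9 × g
N² = 8,689.9 / (21.801 × 10⁻⁵) = 39,860,098
N ≈ √39,860,098 ≈ 6,313.5

≈ 6300 RPM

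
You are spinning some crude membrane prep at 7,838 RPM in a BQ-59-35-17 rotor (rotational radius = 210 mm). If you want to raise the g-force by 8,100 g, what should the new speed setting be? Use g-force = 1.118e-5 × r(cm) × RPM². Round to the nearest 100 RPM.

r = 210 mm = 21.0 cm
Current RCF = 1.118 × 10⁻⁵ × 21 × (7838)² = 1.118 × 10⁻⁵ × 21 × 61,434,244 ≈ 14,423.5 × g
Target RCF = 14,423.5 + 8,100 = 22,523.5 × g
N² = 22,523.5 / (23.478 × 10⁻⁵) = 95,934,492
N ≈ √95,934,492 ≈ 9,794.6

9800 RPM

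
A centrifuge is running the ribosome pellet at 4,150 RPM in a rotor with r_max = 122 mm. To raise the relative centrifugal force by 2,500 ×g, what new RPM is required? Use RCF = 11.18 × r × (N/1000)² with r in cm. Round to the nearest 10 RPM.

≈ 5960 RPM

r = 122 mm = 12.2 cm
Current RCF = 11.18 × 12.2 × (4.15)² = 11.18 × 12.2 × 17.2225 ≈ 2,349.1 × g
Target RCF = 2,349.1 + 2,500 = 4,849.1 × g
(N/1000)² = 4,849.1 / 136.396 = 35.55163
N = 1000 × √35.55163 ≈ 5,962.5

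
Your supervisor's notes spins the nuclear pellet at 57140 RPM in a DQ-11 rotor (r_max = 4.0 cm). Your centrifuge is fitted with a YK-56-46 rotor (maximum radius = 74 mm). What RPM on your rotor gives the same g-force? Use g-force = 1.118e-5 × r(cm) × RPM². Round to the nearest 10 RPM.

42010 RPM

RCF_original = 1.118 × 10⁻⁵ × 4 × (57140)² = 1.118 × 10⁻⁵ × 4 × 3,264,979,600 ≈ 146,009.9 × g
Your rotor: r = 74 mm = 7.4 cm
146,009.9 = 1.118 × 10⁻⁵ × 7.4 × N²
N² = 146,009.9 / (8.2732 × 10⁻⁵) = 1,764,853,986
N ≈ √1,764,853,986 ≈ 42,010.2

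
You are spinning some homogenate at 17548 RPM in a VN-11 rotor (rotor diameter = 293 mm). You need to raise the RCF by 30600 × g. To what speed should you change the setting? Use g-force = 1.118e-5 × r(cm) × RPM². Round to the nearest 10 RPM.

r = 293 mm / 2 = 146.5 mm = 14.65 cm
Current RCF = 1.118 × 10⁻⁵ × 14.65 × (17548)² = 1.118 × 10⁻⁵ × 14.65 × 307,932,304 ≈ 50,435.3 × g
Target RCF = 50,435.3 + 30,600 = 81,035.3 × g
N² = 81,035.3 / (16.3787 × 10⁻⁵) = 494,760,268
N ≈ √494,760,268 ≈ 22,243.2

≈ 22240 RPM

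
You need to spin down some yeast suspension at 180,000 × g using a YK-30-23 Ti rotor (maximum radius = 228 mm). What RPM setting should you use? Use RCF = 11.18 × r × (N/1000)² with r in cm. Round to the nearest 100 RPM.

r = 228 mm = 22.8 cm
RCF = 11.18 × r × (N/1000)²
180,000 = 11.18 × 22.8 × (N/1000)²
(N/1000)² = 180,000 / 254.904 = 706.1482
N = 1000 × √706.1482 ≈ 26,573.4

26600 RPM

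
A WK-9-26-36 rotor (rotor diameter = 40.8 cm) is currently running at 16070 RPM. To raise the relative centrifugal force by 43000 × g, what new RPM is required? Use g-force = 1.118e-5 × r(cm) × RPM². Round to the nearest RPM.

N₂ ≈ 21137 RPM

r = 40.8 / 2 = 20.4 cm
Current RCF = 1.118 × 10⁻⁵ × 20.4 × (16070)² = 1.118 × 10⁻⁵ × 20.4 × 258,244,900 ≈ 58,898.4 × g
Target RCF = 58,898.4 + 43,000 = 101,898.4 × g
N² = 101,898.4 / (22.8072 × 10⁻⁵) = 446,781,718
N ≈ √446,781,718 ≈ 21,137.2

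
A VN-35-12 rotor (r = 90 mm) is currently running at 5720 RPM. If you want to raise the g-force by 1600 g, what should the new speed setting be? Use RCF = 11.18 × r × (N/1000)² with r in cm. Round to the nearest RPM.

r = 90 mm = 9.0 cm
Current RCF = 11.18 × 9 × (5.72)² = 11.18 × 9 × 32.7184 ≈ 3,292.1 × g
Target RCF = 3,292.1 + 1,600 = 4,892.1 × g
(N/1000)² = 4,892.1 / 100.62 = 48.61956
N = 1000 × √48.61956 ≈ 6,972.8

≈ 6973 RPM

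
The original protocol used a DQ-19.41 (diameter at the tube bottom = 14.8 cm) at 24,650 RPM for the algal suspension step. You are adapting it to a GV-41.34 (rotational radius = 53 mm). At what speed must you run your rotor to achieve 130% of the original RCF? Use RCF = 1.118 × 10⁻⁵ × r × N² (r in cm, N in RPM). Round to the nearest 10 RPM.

Original rotor: r = 14.8 / 2 = 7.4 cm
RCF_original = 1.118 × 10⁻⁵ × 7.4 × (24650)² = 1.118 × 10⁻⁵ × 7.4 × 607,622,500 ≈ 50,269.8 × g
Target RCF = 1.3 × 50,269.8 ≈ 65,350.7 × g
Your rotor: r = 53 mm = 5.3 cm
65,350.7 = 1.118 × 10⁻⁵ × 5.3 × N²
N² = 65,350.7 / (5.9254 × 10⁻⁵) = 1,102,890,944
N ≈ √1,102,890,944 ≈ 33,209.8

≈ 33210 RPM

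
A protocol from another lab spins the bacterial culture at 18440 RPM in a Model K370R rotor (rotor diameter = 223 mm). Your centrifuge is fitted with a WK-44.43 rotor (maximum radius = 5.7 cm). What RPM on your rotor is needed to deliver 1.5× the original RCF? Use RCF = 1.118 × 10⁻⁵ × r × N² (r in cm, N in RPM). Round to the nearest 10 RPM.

Original rotor: r = 223 mm / 2 = 111.5 mm = 11.15 cm
RCF = 1.118 × 10⁻⁵ × r × N²
RCF_original = 1.118 × 10⁻⁵ × 11.15 × (18440)² = 1.118 × 10⁻⁵ × 11.15 × 340,033,600 ≈ 42,387.6 × g
Target RCF = 1.5 × 42,387.6 ≈ 63,581.4 × g
63,581.4 = 1.118 × 10⁻⁵ × 5.7 × N²
N² = 63,581.4 / (6.3726 × 10⁻⁵) = 997,730,910
N ≈ √997,730,910 ≈ 31,586.9

≈ 31590 RPM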